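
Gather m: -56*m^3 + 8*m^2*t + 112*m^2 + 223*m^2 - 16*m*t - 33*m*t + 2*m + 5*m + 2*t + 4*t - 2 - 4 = -56*m^3 + m^2*(8*t + 335) + m*(7 - 49*t) + 6*t - 6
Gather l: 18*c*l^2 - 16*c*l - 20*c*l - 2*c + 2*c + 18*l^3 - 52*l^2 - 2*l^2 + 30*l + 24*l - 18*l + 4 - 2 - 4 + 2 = 18*l^3 + l^2*(18*c - 54) + l*(36 - 36*c)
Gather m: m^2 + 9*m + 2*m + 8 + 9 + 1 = m^2 + 11*m + 18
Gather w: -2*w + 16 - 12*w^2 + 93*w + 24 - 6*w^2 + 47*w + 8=-18*w^2 + 138*w + 48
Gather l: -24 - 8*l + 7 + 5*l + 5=-3*l - 12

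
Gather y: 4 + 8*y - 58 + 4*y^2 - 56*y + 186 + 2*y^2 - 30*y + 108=6*y^2 - 78*y + 240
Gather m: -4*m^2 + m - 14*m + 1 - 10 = -4*m^2 - 13*m - 9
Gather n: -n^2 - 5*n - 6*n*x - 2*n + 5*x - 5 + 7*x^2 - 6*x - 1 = -n^2 + n*(-6*x - 7) + 7*x^2 - x - 6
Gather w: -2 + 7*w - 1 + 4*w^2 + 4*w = 4*w^2 + 11*w - 3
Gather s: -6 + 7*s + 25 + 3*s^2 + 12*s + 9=3*s^2 + 19*s + 28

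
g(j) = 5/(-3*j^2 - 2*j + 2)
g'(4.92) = 0.02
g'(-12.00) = 0.00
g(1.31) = -0.87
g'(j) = 5*(6*j + 2)/(-3*j^2 - 2*j + 2)^2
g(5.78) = -0.05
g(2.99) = -0.16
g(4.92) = -0.06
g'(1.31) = 1.48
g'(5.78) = 0.02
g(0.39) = 6.55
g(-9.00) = -0.02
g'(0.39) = 37.21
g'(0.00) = 2.50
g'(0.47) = 152.68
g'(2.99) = 0.11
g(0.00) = 2.50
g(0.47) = 12.58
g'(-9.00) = -0.00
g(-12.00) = -0.01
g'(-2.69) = -0.34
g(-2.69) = -0.35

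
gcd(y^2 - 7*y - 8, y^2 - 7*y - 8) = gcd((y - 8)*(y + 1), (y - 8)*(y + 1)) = y^2 - 7*y - 8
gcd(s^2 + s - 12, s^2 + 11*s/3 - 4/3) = s + 4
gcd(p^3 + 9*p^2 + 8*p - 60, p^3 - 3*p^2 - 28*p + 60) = p^2 + 3*p - 10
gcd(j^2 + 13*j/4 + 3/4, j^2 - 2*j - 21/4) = 1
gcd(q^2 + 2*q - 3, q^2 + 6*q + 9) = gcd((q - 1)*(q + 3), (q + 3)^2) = q + 3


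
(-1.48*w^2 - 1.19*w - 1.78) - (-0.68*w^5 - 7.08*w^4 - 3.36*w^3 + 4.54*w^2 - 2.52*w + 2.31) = 0.68*w^5 + 7.08*w^4 + 3.36*w^3 - 6.02*w^2 + 1.33*w - 4.09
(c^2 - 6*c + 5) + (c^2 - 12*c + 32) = 2*c^2 - 18*c + 37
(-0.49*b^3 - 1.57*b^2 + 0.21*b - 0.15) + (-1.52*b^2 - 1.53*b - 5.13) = -0.49*b^3 - 3.09*b^2 - 1.32*b - 5.28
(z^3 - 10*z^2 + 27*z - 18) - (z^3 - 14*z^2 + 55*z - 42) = 4*z^2 - 28*z + 24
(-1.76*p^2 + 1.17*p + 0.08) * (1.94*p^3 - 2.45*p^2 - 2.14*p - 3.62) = -3.4144*p^5 + 6.5818*p^4 + 1.0551*p^3 + 3.6714*p^2 - 4.4066*p - 0.2896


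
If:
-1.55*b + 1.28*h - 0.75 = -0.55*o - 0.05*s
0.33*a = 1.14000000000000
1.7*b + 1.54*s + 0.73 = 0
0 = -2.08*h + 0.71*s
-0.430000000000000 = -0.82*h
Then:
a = 3.45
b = -1.82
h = 0.52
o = -5.13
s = 1.54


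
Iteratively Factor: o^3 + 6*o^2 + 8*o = (o)*(o^2 + 6*o + 8) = o*(o + 2)*(o + 4)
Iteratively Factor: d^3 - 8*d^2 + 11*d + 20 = (d - 5)*(d^2 - 3*d - 4) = (d - 5)*(d + 1)*(d - 4)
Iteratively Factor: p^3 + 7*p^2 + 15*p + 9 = (p + 3)*(p^2 + 4*p + 3) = (p + 1)*(p + 3)*(p + 3)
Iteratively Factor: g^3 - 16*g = (g - 4)*(g^2 + 4*g) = (g - 4)*(g + 4)*(g)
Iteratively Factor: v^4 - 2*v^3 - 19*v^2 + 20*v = (v - 5)*(v^3 + 3*v^2 - 4*v) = (v - 5)*(v - 1)*(v^2 + 4*v) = v*(v - 5)*(v - 1)*(v + 4)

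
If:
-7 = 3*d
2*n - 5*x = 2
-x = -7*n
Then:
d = -7/3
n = -2/33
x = -14/33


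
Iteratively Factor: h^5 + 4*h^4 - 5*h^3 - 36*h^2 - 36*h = (h - 3)*(h^4 + 7*h^3 + 16*h^2 + 12*h) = (h - 3)*(h + 2)*(h^3 + 5*h^2 + 6*h) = (h - 3)*(h + 2)*(h + 3)*(h^2 + 2*h) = h*(h - 3)*(h + 2)*(h + 3)*(h + 2)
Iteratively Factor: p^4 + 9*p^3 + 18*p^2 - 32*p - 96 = (p + 4)*(p^3 + 5*p^2 - 2*p - 24) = (p + 3)*(p + 4)*(p^2 + 2*p - 8) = (p + 3)*(p + 4)^2*(p - 2)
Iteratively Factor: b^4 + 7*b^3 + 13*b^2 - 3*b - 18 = (b + 3)*(b^3 + 4*b^2 + b - 6) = (b - 1)*(b + 3)*(b^2 + 5*b + 6) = (b - 1)*(b + 2)*(b + 3)*(b + 3)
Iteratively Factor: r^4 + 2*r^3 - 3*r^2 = (r)*(r^3 + 2*r^2 - 3*r) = r*(r + 3)*(r^2 - r) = r^2*(r + 3)*(r - 1)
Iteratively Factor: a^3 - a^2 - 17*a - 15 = (a - 5)*(a^2 + 4*a + 3) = (a - 5)*(a + 3)*(a + 1)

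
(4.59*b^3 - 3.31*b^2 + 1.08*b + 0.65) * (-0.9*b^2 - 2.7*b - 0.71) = -4.131*b^5 - 9.414*b^4 + 4.7061*b^3 - 1.1509*b^2 - 2.5218*b - 0.4615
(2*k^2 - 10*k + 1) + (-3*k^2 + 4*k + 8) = -k^2 - 6*k + 9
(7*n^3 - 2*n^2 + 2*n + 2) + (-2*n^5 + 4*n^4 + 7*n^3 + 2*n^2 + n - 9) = -2*n^5 + 4*n^4 + 14*n^3 + 3*n - 7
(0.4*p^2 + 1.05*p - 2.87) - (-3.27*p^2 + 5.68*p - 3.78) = 3.67*p^2 - 4.63*p + 0.91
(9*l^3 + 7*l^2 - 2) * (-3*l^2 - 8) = -27*l^5 - 21*l^4 - 72*l^3 - 50*l^2 + 16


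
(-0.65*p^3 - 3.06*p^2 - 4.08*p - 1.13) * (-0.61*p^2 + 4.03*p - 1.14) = 0.3965*p^5 - 0.7529*p^4 - 9.102*p^3 - 12.2647*p^2 + 0.0972999999999997*p + 1.2882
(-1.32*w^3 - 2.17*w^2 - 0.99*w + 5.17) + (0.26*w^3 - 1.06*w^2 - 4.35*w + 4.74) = -1.06*w^3 - 3.23*w^2 - 5.34*w + 9.91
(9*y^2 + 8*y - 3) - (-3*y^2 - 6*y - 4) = 12*y^2 + 14*y + 1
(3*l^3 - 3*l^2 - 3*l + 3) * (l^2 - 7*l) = 3*l^5 - 24*l^4 + 18*l^3 + 24*l^2 - 21*l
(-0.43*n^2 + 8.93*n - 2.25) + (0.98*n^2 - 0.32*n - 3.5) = 0.55*n^2 + 8.61*n - 5.75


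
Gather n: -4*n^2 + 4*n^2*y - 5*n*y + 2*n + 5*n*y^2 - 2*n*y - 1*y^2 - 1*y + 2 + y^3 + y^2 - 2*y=n^2*(4*y - 4) + n*(5*y^2 - 7*y + 2) + y^3 - 3*y + 2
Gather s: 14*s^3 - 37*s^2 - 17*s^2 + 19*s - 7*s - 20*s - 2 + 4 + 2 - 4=14*s^3 - 54*s^2 - 8*s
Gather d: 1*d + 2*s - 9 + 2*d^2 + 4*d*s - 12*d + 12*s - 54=2*d^2 + d*(4*s - 11) + 14*s - 63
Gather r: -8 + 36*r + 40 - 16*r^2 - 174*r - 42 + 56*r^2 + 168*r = 40*r^2 + 30*r - 10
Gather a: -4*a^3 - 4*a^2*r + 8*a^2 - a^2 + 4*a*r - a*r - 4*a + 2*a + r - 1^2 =-4*a^3 + a^2*(7 - 4*r) + a*(3*r - 2) + r - 1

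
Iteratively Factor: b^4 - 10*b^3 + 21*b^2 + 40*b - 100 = (b - 5)*(b^3 - 5*b^2 - 4*b + 20) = (b - 5)*(b + 2)*(b^2 - 7*b + 10) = (b - 5)^2*(b + 2)*(b - 2)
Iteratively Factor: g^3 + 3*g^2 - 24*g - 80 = (g + 4)*(g^2 - g - 20) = (g - 5)*(g + 4)*(g + 4)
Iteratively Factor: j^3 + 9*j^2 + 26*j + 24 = (j + 4)*(j^2 + 5*j + 6) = (j + 3)*(j + 4)*(j + 2)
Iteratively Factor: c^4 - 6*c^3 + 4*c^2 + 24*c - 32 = (c - 4)*(c^3 - 2*c^2 - 4*c + 8) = (c - 4)*(c - 2)*(c^2 - 4) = (c - 4)*(c - 2)^2*(c + 2)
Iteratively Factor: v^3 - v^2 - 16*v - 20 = (v - 5)*(v^2 + 4*v + 4) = (v - 5)*(v + 2)*(v + 2)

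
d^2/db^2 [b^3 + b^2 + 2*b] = 6*b + 2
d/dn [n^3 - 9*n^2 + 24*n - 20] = 3*n^2 - 18*n + 24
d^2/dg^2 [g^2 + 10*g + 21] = 2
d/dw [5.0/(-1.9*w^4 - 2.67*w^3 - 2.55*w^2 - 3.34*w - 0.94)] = (38.0*w^3 + 40.05*w^2 + 25.5*w + 16.7)/(1.9*w^4 + 2.67*w^3 + 2.55*w^2 + 3.34*w + 0.94)^2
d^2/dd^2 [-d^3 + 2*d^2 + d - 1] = 4 - 6*d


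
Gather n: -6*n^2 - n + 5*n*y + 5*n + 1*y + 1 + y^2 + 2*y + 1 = -6*n^2 + n*(5*y + 4) + y^2 + 3*y + 2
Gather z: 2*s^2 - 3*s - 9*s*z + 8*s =2*s^2 - 9*s*z + 5*s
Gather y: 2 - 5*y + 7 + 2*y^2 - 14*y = 2*y^2 - 19*y + 9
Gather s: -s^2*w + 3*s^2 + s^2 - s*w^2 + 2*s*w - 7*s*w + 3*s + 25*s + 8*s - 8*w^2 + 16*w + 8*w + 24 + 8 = s^2*(4 - w) + s*(-w^2 - 5*w + 36) - 8*w^2 + 24*w + 32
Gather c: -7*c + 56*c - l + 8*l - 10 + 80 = 49*c + 7*l + 70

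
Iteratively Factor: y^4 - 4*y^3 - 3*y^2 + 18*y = (y + 2)*(y^3 - 6*y^2 + 9*y) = (y - 3)*(y + 2)*(y^2 - 3*y) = (y - 3)^2*(y + 2)*(y)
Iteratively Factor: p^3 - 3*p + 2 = (p - 1)*(p^2 + p - 2) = (p - 1)*(p + 2)*(p - 1)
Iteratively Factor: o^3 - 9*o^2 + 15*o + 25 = (o - 5)*(o^2 - 4*o - 5) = (o - 5)^2*(o + 1)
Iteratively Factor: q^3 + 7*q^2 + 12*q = (q)*(q^2 + 7*q + 12) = q*(q + 3)*(q + 4)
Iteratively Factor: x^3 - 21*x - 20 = (x + 1)*(x^2 - x - 20) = (x - 5)*(x + 1)*(x + 4)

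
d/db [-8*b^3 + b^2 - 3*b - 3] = -24*b^2 + 2*b - 3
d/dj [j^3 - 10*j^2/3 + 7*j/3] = 3*j^2 - 20*j/3 + 7/3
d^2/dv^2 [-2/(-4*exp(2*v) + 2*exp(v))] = ((1 - 8*exp(v))*(2*exp(v) - 1) + 2*(4*exp(v) - 1)^2)*exp(-v)/(2*exp(v) - 1)^3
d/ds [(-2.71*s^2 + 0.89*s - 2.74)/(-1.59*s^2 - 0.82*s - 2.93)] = (3.6373*s^2 + 7.1674*s - 4.8545)/(2.5281*s^4 + 2.6076*s^3 + 9.9898*s^2 + 4.8052*s + 8.5849)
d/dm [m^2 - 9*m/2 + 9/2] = 2*m - 9/2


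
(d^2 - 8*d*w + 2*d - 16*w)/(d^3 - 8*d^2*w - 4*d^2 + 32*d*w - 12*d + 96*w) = 1/(d - 6)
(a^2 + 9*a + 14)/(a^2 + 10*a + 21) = (a + 2)/(a + 3)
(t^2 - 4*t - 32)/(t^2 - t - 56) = (t + 4)/(t + 7)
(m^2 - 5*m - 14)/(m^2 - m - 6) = (m - 7)/(m - 3)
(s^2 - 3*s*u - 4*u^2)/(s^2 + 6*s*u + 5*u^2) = (s - 4*u)/(s + 5*u)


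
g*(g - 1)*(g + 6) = g^3 + 5*g^2 - 6*g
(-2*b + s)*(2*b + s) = -4*b^2 + s^2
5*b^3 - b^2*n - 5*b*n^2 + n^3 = (-5*b + n)*(-b + n)*(b + n)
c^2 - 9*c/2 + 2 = (c - 4)*(c - 1/2)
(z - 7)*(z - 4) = z^2 - 11*z + 28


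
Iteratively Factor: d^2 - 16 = (d + 4)*(d - 4)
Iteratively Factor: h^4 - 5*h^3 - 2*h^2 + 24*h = (h - 3)*(h^3 - 2*h^2 - 8*h) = (h - 4)*(h - 3)*(h^2 + 2*h) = (h - 4)*(h - 3)*(h + 2)*(h)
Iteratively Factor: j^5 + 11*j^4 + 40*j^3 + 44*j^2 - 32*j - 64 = (j + 4)*(j^4 + 7*j^3 + 12*j^2 - 4*j - 16) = (j + 2)*(j + 4)*(j^3 + 5*j^2 + 2*j - 8) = (j + 2)*(j + 4)^2*(j^2 + j - 2) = (j - 1)*(j + 2)*(j + 4)^2*(j + 2)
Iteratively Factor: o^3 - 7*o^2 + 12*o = (o - 4)*(o^2 - 3*o) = (o - 4)*(o - 3)*(o)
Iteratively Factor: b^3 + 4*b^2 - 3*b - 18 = (b - 2)*(b^2 + 6*b + 9) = (b - 2)*(b + 3)*(b + 3)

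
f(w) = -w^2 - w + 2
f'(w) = -2*w - 1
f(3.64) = -14.89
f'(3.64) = -8.28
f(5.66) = -35.70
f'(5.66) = -12.32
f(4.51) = -22.85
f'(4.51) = -10.02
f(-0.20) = 2.16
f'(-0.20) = -0.60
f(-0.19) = 2.15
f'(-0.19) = -0.62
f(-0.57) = 2.25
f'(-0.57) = 0.14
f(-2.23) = -0.74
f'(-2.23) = 3.46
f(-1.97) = 0.09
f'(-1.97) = 2.94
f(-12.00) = -130.00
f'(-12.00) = 23.00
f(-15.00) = -208.00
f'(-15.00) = 29.00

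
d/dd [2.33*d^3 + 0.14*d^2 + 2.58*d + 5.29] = 6.99*d^2 + 0.28*d + 2.58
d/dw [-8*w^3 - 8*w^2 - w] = -24*w^2 - 16*w - 1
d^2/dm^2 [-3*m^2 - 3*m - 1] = -6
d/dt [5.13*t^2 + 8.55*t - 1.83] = 10.26*t + 8.55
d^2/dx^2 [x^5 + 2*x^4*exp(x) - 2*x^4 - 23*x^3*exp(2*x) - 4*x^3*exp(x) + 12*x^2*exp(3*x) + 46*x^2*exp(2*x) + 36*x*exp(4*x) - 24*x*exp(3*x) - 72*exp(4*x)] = 2*x^4*exp(x) - 92*x^3*exp(2*x) + 12*x^3*exp(x) + 20*x^3 + 108*x^2*exp(3*x) - 92*x^2*exp(2*x) - 24*x^2 + 576*x*exp(4*x) - 72*x*exp(3*x) + 230*x*exp(2*x) - 24*x*exp(x) - 864*exp(4*x) - 120*exp(3*x) + 92*exp(2*x)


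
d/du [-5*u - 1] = -5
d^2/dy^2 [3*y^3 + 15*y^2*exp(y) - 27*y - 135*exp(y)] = 15*y^2*exp(y) + 60*y*exp(y) + 18*y - 105*exp(y)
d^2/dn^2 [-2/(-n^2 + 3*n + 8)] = 4*(n^2 - 3*n - (2*n - 3)^2 - 8)/(-n^2 + 3*n + 8)^3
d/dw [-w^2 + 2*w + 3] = 2 - 2*w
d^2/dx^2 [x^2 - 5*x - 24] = 2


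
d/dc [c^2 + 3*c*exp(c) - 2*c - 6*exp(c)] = 3*c*exp(c) + 2*c - 3*exp(c) - 2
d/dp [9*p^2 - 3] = 18*p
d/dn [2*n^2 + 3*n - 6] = 4*n + 3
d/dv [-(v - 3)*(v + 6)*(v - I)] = -3*v^2 + 2*v*(-3 + I) + 18 + 3*I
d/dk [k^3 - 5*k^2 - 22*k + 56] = 3*k^2 - 10*k - 22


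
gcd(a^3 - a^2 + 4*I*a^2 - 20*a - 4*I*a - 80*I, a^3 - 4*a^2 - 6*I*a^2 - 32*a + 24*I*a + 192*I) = a + 4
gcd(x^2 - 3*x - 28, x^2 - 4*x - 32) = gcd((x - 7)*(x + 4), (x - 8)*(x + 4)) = x + 4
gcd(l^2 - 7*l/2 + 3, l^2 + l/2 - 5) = l - 2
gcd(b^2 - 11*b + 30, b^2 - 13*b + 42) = b - 6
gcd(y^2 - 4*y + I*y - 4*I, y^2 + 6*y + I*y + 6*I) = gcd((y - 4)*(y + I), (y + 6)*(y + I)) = y + I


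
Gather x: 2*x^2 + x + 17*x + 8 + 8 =2*x^2 + 18*x + 16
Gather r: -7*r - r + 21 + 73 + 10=104 - 8*r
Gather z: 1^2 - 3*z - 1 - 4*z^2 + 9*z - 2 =-4*z^2 + 6*z - 2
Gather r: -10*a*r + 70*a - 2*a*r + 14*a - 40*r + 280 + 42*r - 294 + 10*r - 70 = 84*a + r*(12 - 12*a) - 84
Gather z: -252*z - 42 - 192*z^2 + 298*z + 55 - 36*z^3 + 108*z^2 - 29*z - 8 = -36*z^3 - 84*z^2 + 17*z + 5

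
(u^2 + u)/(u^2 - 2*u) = (u + 1)/(u - 2)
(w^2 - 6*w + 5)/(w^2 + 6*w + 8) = (w^2 - 6*w + 5)/(w^2 + 6*w + 8)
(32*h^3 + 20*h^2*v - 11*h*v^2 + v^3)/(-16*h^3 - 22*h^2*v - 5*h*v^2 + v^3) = (-4*h + v)/(2*h + v)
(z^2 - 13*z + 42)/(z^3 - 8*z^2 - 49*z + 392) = (z - 6)/(z^2 - z - 56)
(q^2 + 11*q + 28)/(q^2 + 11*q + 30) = (q^2 + 11*q + 28)/(q^2 + 11*q + 30)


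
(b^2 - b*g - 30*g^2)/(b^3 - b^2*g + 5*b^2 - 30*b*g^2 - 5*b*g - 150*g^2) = 1/(b + 5)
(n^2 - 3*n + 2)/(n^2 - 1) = (n - 2)/(n + 1)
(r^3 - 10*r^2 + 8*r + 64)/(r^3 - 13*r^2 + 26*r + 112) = (r - 4)/(r - 7)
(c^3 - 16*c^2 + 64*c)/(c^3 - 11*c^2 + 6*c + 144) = c*(c - 8)/(c^2 - 3*c - 18)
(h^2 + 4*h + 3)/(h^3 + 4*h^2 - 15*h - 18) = (h + 3)/(h^2 + 3*h - 18)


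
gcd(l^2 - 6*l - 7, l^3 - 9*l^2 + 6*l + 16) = l + 1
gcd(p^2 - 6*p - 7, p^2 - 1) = p + 1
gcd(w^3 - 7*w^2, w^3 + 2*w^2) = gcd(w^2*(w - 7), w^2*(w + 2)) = w^2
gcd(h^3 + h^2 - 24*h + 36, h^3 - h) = 1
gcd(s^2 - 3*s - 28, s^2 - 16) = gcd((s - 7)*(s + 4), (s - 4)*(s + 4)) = s + 4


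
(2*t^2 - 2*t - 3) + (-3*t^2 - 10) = -t^2 - 2*t - 13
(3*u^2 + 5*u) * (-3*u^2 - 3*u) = -9*u^4 - 24*u^3 - 15*u^2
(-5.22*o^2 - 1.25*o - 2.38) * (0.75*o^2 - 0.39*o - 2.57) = -3.915*o^4 + 1.0983*o^3 + 12.1179*o^2 + 4.1407*o + 6.1166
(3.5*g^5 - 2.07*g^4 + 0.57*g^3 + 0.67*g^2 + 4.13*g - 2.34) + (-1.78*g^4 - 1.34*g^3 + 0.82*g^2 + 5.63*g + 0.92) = 3.5*g^5 - 3.85*g^4 - 0.77*g^3 + 1.49*g^2 + 9.76*g - 1.42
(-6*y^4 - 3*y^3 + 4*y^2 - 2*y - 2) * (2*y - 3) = -12*y^5 + 12*y^4 + 17*y^3 - 16*y^2 + 2*y + 6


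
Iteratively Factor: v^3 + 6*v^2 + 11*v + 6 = (v + 1)*(v^2 + 5*v + 6) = (v + 1)*(v + 3)*(v + 2)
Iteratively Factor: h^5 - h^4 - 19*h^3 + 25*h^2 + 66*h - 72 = (h - 1)*(h^4 - 19*h^2 + 6*h + 72) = (h - 3)*(h - 1)*(h^3 + 3*h^2 - 10*h - 24) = (h - 3)*(h - 1)*(h + 2)*(h^2 + h - 12) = (h - 3)^2*(h - 1)*(h + 2)*(h + 4)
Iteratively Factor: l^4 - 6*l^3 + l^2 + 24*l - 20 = (l - 1)*(l^3 - 5*l^2 - 4*l + 20) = (l - 1)*(l + 2)*(l^2 - 7*l + 10) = (l - 2)*(l - 1)*(l + 2)*(l - 5)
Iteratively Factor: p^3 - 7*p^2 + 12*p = (p - 4)*(p^2 - 3*p) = p*(p - 4)*(p - 3)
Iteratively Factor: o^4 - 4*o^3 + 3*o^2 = (o - 1)*(o^3 - 3*o^2) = (o - 3)*(o - 1)*(o^2) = o*(o - 3)*(o - 1)*(o)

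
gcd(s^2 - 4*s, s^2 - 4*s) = s^2 - 4*s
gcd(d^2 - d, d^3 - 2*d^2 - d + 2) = d - 1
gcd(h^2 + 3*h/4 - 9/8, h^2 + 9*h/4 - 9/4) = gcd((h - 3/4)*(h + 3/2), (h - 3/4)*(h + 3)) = h - 3/4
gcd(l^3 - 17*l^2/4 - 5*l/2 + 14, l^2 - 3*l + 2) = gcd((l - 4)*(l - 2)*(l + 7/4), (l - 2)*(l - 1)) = l - 2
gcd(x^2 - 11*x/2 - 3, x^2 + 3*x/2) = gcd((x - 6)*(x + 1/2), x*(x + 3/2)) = 1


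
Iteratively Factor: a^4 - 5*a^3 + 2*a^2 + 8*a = (a)*(a^3 - 5*a^2 + 2*a + 8) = a*(a + 1)*(a^2 - 6*a + 8) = a*(a - 4)*(a + 1)*(a - 2)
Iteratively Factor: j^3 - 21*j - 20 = (j - 5)*(j^2 + 5*j + 4) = (j - 5)*(j + 4)*(j + 1)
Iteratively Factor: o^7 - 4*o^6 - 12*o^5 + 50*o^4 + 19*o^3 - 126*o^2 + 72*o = (o - 3)*(o^6 - o^5 - 15*o^4 + 5*o^3 + 34*o^2 - 24*o) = (o - 3)*(o + 3)*(o^5 - 4*o^4 - 3*o^3 + 14*o^2 - 8*o) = (o - 3)*(o + 2)*(o + 3)*(o^4 - 6*o^3 + 9*o^2 - 4*o) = o*(o - 3)*(o + 2)*(o + 3)*(o^3 - 6*o^2 + 9*o - 4) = o*(o - 3)*(o - 1)*(o + 2)*(o + 3)*(o^2 - 5*o + 4) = o*(o - 3)*(o - 1)^2*(o + 2)*(o + 3)*(o - 4)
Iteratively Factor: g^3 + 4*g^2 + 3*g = (g + 3)*(g^2 + g) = g*(g + 3)*(g + 1)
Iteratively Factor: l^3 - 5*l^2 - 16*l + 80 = (l - 4)*(l^2 - l - 20) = (l - 5)*(l - 4)*(l + 4)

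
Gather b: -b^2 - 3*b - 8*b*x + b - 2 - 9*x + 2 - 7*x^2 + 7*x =-b^2 + b*(-8*x - 2) - 7*x^2 - 2*x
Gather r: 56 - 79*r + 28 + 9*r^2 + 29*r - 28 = 9*r^2 - 50*r + 56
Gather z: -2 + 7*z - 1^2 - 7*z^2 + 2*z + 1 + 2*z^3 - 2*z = 2*z^3 - 7*z^2 + 7*z - 2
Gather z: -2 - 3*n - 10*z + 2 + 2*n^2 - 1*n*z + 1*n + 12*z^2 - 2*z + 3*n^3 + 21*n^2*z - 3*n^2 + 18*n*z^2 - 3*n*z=3*n^3 - n^2 - 2*n + z^2*(18*n + 12) + z*(21*n^2 - 4*n - 12)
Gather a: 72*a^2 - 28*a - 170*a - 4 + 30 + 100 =72*a^2 - 198*a + 126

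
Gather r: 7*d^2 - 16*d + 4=7*d^2 - 16*d + 4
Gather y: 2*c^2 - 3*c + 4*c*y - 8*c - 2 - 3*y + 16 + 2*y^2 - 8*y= 2*c^2 - 11*c + 2*y^2 + y*(4*c - 11) + 14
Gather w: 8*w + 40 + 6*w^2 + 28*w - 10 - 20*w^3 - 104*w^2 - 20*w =-20*w^3 - 98*w^2 + 16*w + 30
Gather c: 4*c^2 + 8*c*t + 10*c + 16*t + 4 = 4*c^2 + c*(8*t + 10) + 16*t + 4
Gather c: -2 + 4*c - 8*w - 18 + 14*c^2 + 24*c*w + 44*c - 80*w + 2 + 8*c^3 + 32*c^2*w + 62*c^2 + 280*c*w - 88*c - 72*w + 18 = 8*c^3 + c^2*(32*w + 76) + c*(304*w - 40) - 160*w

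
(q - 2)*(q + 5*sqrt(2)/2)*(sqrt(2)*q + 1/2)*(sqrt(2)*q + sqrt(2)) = 2*q^4 - 2*q^3 + 11*sqrt(2)*q^3/2 - 11*sqrt(2)*q^2/2 - 3*q^2/2 - 11*sqrt(2)*q - 5*q/2 - 5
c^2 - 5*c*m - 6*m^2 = (c - 6*m)*(c + m)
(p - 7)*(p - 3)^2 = p^3 - 13*p^2 + 51*p - 63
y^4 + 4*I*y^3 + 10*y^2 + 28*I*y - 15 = (y - 3*I)*(y + I)^2*(y + 5*I)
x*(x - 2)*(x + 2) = x^3 - 4*x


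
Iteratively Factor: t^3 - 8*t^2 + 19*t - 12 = (t - 1)*(t^2 - 7*t + 12) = (t - 4)*(t - 1)*(t - 3)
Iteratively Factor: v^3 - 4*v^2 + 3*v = (v - 1)*(v^2 - 3*v) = (v - 3)*(v - 1)*(v)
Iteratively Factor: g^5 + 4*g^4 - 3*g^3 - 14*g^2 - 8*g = (g + 4)*(g^4 - 3*g^2 - 2*g) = (g + 1)*(g + 4)*(g^3 - g^2 - 2*g) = (g + 1)^2*(g + 4)*(g^2 - 2*g) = (g - 2)*(g + 1)^2*(g + 4)*(g)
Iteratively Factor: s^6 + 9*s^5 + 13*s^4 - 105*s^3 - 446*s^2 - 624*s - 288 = (s + 1)*(s^5 + 8*s^4 + 5*s^3 - 110*s^2 - 336*s - 288) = (s + 1)*(s + 3)*(s^4 + 5*s^3 - 10*s^2 - 80*s - 96) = (s + 1)*(s + 3)^2*(s^3 + 2*s^2 - 16*s - 32) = (s + 1)*(s + 3)^2*(s + 4)*(s^2 - 2*s - 8) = (s - 4)*(s + 1)*(s + 3)^2*(s + 4)*(s + 2)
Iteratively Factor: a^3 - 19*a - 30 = (a + 3)*(a^2 - 3*a - 10) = (a - 5)*(a + 3)*(a + 2)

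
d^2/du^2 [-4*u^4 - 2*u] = -48*u^2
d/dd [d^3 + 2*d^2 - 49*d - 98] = 3*d^2 + 4*d - 49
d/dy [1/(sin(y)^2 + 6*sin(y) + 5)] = -2*(sin(y) + 3)*cos(y)/(sin(y)^2 + 6*sin(y) + 5)^2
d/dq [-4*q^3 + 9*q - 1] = 9 - 12*q^2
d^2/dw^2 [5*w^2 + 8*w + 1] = 10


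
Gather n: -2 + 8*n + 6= 8*n + 4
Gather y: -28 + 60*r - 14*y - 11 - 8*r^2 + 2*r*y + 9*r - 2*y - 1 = -8*r^2 + 69*r + y*(2*r - 16) - 40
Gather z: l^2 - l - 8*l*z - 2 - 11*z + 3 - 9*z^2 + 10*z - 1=l^2 - l - 9*z^2 + z*(-8*l - 1)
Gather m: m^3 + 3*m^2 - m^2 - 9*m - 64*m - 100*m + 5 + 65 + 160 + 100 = m^3 + 2*m^2 - 173*m + 330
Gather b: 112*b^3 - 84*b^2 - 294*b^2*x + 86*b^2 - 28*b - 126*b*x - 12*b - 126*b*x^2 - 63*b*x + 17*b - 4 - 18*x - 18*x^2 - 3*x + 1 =112*b^3 + b^2*(2 - 294*x) + b*(-126*x^2 - 189*x - 23) - 18*x^2 - 21*x - 3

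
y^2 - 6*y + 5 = (y - 5)*(y - 1)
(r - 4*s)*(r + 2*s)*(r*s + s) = r^3*s - 2*r^2*s^2 + r^2*s - 8*r*s^3 - 2*r*s^2 - 8*s^3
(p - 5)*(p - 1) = p^2 - 6*p + 5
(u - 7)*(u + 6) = u^2 - u - 42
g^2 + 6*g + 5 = (g + 1)*(g + 5)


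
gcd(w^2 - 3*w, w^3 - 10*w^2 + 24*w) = w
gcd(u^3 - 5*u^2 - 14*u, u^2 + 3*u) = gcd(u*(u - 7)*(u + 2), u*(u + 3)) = u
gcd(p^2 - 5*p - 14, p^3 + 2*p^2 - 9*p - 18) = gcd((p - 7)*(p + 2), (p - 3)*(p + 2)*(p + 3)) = p + 2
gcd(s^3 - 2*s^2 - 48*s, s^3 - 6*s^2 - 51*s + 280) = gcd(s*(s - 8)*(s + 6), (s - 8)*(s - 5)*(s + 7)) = s - 8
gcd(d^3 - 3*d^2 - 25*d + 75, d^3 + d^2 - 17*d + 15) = d^2 + 2*d - 15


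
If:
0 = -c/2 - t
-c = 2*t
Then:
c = -2*t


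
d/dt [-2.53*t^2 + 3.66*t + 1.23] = 3.66 - 5.06*t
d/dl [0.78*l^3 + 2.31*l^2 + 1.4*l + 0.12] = 2.34*l^2 + 4.62*l + 1.4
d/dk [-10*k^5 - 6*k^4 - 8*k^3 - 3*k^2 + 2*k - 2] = -50*k^4 - 24*k^3 - 24*k^2 - 6*k + 2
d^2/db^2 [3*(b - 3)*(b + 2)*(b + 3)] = 18*b + 12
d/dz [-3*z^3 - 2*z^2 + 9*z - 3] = -9*z^2 - 4*z + 9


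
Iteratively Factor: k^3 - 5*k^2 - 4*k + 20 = (k - 2)*(k^2 - 3*k - 10) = (k - 5)*(k - 2)*(k + 2)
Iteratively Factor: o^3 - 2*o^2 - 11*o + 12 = (o - 1)*(o^2 - o - 12) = (o - 4)*(o - 1)*(o + 3)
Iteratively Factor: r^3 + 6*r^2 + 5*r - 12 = (r + 3)*(r^2 + 3*r - 4) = (r + 3)*(r + 4)*(r - 1)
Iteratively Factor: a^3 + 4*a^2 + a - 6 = (a + 3)*(a^2 + a - 2) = (a - 1)*(a + 3)*(a + 2)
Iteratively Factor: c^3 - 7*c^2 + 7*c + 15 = (c - 3)*(c^2 - 4*c - 5) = (c - 5)*(c - 3)*(c + 1)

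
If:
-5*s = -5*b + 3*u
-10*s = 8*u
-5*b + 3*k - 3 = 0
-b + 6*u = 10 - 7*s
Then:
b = -10/3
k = -41/9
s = -40/3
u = 50/3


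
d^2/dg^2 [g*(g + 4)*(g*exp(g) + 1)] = g^3*exp(g) + 10*g^2*exp(g) + 22*g*exp(g) + 8*exp(g) + 2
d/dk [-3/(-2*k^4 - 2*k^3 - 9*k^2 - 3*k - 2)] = 3*(-8*k^3 - 6*k^2 - 18*k - 3)/(2*k^4 + 2*k^3 + 9*k^2 + 3*k + 2)^2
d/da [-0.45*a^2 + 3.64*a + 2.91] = 3.64 - 0.9*a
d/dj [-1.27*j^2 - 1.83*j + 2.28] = -2.54*j - 1.83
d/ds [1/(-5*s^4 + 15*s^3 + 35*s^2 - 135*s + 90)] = (4*s^3 - 9*s^2 - 14*s + 27)/(5*(-s^4 + 3*s^3 + 7*s^2 - 27*s + 18)^2)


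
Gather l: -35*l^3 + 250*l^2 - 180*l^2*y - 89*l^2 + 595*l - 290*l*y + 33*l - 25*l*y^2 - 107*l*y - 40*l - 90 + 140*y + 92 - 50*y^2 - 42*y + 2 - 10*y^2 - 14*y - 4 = -35*l^3 + l^2*(161 - 180*y) + l*(-25*y^2 - 397*y + 588) - 60*y^2 + 84*y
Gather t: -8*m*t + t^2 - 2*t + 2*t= -8*m*t + t^2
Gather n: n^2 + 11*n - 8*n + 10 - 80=n^2 + 3*n - 70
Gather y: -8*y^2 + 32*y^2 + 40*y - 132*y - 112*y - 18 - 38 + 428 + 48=24*y^2 - 204*y + 420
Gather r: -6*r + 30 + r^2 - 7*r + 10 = r^2 - 13*r + 40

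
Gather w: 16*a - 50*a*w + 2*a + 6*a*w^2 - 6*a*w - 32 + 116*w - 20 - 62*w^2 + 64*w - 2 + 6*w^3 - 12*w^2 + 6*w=18*a + 6*w^3 + w^2*(6*a - 74) + w*(186 - 56*a) - 54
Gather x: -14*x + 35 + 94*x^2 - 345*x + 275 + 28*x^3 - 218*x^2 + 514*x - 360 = 28*x^3 - 124*x^2 + 155*x - 50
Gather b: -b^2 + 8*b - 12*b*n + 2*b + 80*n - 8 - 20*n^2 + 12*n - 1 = -b^2 + b*(10 - 12*n) - 20*n^2 + 92*n - 9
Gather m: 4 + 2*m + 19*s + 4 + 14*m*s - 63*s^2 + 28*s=m*(14*s + 2) - 63*s^2 + 47*s + 8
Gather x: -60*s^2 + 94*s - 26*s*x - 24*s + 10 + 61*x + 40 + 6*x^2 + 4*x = -60*s^2 + 70*s + 6*x^2 + x*(65 - 26*s) + 50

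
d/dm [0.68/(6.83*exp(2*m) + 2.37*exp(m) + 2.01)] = (-9.2888*exp(m) - 1.6116)*exp(m)/(6.83*exp(2*m) + 2.37*exp(m) + 2.01)^2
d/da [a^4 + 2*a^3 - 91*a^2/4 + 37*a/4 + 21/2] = 4*a^3 + 6*a^2 - 91*a/2 + 37/4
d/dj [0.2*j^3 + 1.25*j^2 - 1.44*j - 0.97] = 0.6*j^2 + 2.5*j - 1.44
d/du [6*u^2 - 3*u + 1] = 12*u - 3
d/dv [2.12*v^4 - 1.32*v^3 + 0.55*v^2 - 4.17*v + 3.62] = 8.48*v^3 - 3.96*v^2 + 1.1*v - 4.17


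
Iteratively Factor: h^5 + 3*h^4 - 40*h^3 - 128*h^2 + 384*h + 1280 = (h - 4)*(h^4 + 7*h^3 - 12*h^2 - 176*h - 320) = (h - 4)*(h + 4)*(h^3 + 3*h^2 - 24*h - 80) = (h - 4)*(h + 4)^2*(h^2 - h - 20) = (h - 4)*(h + 4)^3*(h - 5)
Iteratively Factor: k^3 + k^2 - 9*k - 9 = (k - 3)*(k^2 + 4*k + 3) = (k - 3)*(k + 3)*(k + 1)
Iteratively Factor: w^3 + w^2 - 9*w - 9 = (w - 3)*(w^2 + 4*w + 3) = (w - 3)*(w + 3)*(w + 1)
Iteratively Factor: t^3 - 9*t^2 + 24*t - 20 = (t - 2)*(t^2 - 7*t + 10) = (t - 5)*(t - 2)*(t - 2)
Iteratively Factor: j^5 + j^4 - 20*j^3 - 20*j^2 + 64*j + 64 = (j - 2)*(j^4 + 3*j^3 - 14*j^2 - 48*j - 32) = (j - 4)*(j - 2)*(j^3 + 7*j^2 + 14*j + 8) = (j - 4)*(j - 2)*(j + 1)*(j^2 + 6*j + 8) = (j - 4)*(j - 2)*(j + 1)*(j + 4)*(j + 2)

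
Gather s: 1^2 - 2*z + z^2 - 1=z^2 - 2*z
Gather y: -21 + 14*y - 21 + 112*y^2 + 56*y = 112*y^2 + 70*y - 42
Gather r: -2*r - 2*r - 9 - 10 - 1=-4*r - 20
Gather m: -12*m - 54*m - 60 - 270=-66*m - 330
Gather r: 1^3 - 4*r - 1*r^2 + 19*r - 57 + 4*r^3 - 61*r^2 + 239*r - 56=4*r^3 - 62*r^2 + 254*r - 112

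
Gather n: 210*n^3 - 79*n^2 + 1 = 210*n^3 - 79*n^2 + 1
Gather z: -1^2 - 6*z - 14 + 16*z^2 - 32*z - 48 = 16*z^2 - 38*z - 63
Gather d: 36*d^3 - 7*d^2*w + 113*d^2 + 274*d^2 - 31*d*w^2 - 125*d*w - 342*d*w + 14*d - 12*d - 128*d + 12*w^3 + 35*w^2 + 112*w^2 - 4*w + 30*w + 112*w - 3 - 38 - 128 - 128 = 36*d^3 + d^2*(387 - 7*w) + d*(-31*w^2 - 467*w - 126) + 12*w^3 + 147*w^2 + 138*w - 297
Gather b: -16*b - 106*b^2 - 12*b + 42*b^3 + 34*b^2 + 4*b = 42*b^3 - 72*b^2 - 24*b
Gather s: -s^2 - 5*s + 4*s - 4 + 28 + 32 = -s^2 - s + 56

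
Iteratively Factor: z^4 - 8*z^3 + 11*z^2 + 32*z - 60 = (z + 2)*(z^3 - 10*z^2 + 31*z - 30) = (z - 5)*(z + 2)*(z^2 - 5*z + 6) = (z - 5)*(z - 2)*(z + 2)*(z - 3)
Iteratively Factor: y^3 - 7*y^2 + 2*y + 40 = (y - 4)*(y^2 - 3*y - 10) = (y - 5)*(y - 4)*(y + 2)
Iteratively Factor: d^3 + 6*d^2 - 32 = (d + 4)*(d^2 + 2*d - 8) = (d - 2)*(d + 4)*(d + 4)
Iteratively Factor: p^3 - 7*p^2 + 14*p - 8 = (p - 1)*(p^2 - 6*p + 8) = (p - 2)*(p - 1)*(p - 4)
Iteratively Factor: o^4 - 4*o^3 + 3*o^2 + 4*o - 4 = (o - 2)*(o^3 - 2*o^2 - o + 2) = (o - 2)*(o + 1)*(o^2 - 3*o + 2) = (o - 2)^2*(o + 1)*(o - 1)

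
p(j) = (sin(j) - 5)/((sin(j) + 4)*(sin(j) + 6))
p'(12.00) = 0.16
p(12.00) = -0.29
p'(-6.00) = 0.10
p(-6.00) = -0.18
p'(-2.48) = -0.16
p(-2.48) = -0.31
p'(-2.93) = -0.15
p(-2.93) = -0.24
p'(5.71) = 0.16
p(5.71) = -0.29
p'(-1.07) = 0.12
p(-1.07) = -0.37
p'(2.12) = -0.04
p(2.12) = -0.12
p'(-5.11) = 0.03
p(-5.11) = -0.12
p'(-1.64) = -0.02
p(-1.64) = -0.40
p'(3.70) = -0.16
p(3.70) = -0.29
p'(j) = -(sin(j) - 5)*cos(j)/((sin(j) + 4)*(sin(j) + 6)^2) - (sin(j) - 5)*cos(j)/((sin(j) + 4)^2*(sin(j) + 6)) + cos(j)/((sin(j) + 4)*(sin(j) + 6)) = (10*sin(j) + cos(j)^2 + 73)*cos(j)/((sin(j) + 4)^2*(sin(j) + 6)^2)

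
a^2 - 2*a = a*(a - 2)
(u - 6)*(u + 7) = u^2 + u - 42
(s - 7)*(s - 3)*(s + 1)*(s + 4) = s^4 - 5*s^3 - 25*s^2 + 65*s + 84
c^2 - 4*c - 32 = (c - 8)*(c + 4)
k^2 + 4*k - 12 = (k - 2)*(k + 6)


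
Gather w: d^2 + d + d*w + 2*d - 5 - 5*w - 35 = d^2 + 3*d + w*(d - 5) - 40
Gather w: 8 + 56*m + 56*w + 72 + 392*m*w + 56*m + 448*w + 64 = 112*m + w*(392*m + 504) + 144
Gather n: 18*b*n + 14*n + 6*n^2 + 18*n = 6*n^2 + n*(18*b + 32)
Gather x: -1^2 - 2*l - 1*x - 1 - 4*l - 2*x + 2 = -6*l - 3*x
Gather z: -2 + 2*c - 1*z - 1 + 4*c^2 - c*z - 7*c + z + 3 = 4*c^2 - c*z - 5*c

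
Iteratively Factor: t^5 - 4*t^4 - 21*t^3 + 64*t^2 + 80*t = (t + 1)*(t^4 - 5*t^3 - 16*t^2 + 80*t) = t*(t + 1)*(t^3 - 5*t^2 - 16*t + 80) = t*(t + 1)*(t + 4)*(t^2 - 9*t + 20) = t*(t - 4)*(t + 1)*(t + 4)*(t - 5)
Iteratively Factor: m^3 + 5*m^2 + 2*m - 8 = (m + 2)*(m^2 + 3*m - 4) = (m - 1)*(m + 2)*(m + 4)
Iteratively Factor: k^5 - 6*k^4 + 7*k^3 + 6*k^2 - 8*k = (k + 1)*(k^4 - 7*k^3 + 14*k^2 - 8*k) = (k - 1)*(k + 1)*(k^3 - 6*k^2 + 8*k) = (k - 4)*(k - 1)*(k + 1)*(k^2 - 2*k) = k*(k - 4)*(k - 1)*(k + 1)*(k - 2)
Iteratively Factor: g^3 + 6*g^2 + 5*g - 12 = (g + 4)*(g^2 + 2*g - 3) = (g + 3)*(g + 4)*(g - 1)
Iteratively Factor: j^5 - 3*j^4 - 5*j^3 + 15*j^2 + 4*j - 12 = (j - 3)*(j^4 - 5*j^2 + 4) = (j - 3)*(j - 2)*(j^3 + 2*j^2 - j - 2) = (j - 3)*(j - 2)*(j - 1)*(j^2 + 3*j + 2) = (j - 3)*(j - 2)*(j - 1)*(j + 1)*(j + 2)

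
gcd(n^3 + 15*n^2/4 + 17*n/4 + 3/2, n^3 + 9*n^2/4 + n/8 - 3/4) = n^2 + 11*n/4 + 3/2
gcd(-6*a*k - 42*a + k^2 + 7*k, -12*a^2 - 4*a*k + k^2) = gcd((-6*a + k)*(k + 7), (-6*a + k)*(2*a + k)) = 6*a - k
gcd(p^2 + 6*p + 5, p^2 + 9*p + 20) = p + 5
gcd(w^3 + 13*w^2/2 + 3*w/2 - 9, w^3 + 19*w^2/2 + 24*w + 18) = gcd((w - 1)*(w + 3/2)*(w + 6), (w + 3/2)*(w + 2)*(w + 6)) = w^2 + 15*w/2 + 9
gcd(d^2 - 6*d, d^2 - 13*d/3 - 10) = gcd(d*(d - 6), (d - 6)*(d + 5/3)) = d - 6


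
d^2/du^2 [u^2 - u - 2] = 2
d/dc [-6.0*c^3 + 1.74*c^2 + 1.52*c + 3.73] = -18.0*c^2 + 3.48*c + 1.52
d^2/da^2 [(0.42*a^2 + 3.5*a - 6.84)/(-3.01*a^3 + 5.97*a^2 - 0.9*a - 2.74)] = (-7.61048400000001*a^6 - 190.2621*a^5 + 1127.843388*a^4 - 2153.145876*a^3 + 1879.04904*a^2 - 902.495016*a + 245.81112)/(27.270901*a^9 - 162.266391*a^8 + 346.299597*a^7 - 235.338531*a^6 - 191.877138*a^5 + 322.997058*a^4 - 19.809492*a^3 - 127.802916*a^2 + 20.27052*a + 20.570824)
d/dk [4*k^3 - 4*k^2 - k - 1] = 12*k^2 - 8*k - 1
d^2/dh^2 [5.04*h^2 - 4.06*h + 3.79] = 10.0800000000000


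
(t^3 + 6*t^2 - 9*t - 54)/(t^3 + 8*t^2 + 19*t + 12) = (t^2 + 3*t - 18)/(t^2 + 5*t + 4)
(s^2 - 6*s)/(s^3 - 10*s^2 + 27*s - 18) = s/(s^2 - 4*s + 3)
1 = 1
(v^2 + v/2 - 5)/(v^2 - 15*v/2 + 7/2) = (2*v^2 + v - 10)/(2*v^2 - 15*v + 7)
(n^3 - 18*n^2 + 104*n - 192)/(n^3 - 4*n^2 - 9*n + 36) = (n^2 - 14*n + 48)/(n^2 - 9)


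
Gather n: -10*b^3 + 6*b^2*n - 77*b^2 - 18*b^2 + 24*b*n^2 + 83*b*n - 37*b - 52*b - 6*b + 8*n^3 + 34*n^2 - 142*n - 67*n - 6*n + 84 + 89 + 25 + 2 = -10*b^3 - 95*b^2 - 95*b + 8*n^3 + n^2*(24*b + 34) + n*(6*b^2 + 83*b - 215) + 200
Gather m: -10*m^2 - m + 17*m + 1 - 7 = -10*m^2 + 16*m - 6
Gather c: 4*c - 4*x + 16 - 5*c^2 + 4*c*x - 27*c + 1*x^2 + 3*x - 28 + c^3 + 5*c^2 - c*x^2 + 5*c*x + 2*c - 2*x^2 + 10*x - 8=c^3 + c*(-x^2 + 9*x - 21) - x^2 + 9*x - 20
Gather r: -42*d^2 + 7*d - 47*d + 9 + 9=-42*d^2 - 40*d + 18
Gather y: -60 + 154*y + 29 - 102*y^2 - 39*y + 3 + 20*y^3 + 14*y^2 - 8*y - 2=20*y^3 - 88*y^2 + 107*y - 30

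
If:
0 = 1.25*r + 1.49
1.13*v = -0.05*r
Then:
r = -1.19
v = 0.05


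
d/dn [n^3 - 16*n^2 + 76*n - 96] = 3*n^2 - 32*n + 76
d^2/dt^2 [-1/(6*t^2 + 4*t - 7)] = 4*(18*t^2 + 12*t - 8*(3*t + 1)^2 - 21)/(6*t^2 + 4*t - 7)^3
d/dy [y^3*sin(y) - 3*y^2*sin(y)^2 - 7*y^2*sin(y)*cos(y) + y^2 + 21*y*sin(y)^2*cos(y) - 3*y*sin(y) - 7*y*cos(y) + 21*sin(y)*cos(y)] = y^3*cos(y) + 3*y^2*sin(y) - 3*y^2*sin(2*y) - 7*y^2*cos(2*y) + 7*y*sin(y)/4 - 7*y*sin(2*y) + 63*y*sin(3*y)/4 - 3*y*cos(y) + 3*y*cos(2*y) - y - 3*sin(y) - 7*cos(y)/4 + 21*cos(2*y) - 21*cos(3*y)/4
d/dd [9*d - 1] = 9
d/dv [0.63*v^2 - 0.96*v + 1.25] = 1.26*v - 0.96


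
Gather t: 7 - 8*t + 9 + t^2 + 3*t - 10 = t^2 - 5*t + 6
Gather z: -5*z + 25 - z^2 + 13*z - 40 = -z^2 + 8*z - 15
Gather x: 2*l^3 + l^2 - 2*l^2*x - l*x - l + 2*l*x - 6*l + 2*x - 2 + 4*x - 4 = 2*l^3 + l^2 - 7*l + x*(-2*l^2 + l + 6) - 6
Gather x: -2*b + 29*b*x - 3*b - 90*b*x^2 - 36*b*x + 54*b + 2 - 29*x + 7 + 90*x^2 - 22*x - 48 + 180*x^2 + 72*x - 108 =49*b + x^2*(270 - 90*b) + x*(21 - 7*b) - 147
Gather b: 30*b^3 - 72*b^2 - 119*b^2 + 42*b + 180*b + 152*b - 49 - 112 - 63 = 30*b^3 - 191*b^2 + 374*b - 224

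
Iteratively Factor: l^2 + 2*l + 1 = (l + 1)*(l + 1)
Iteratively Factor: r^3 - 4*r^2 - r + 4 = (r - 4)*(r^2 - 1) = (r - 4)*(r + 1)*(r - 1)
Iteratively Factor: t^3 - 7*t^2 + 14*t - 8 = (t - 4)*(t^2 - 3*t + 2) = (t - 4)*(t - 2)*(t - 1)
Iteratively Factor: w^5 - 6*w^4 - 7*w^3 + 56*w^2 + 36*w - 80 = (w - 4)*(w^4 - 2*w^3 - 15*w^2 - 4*w + 20) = (w - 4)*(w + 2)*(w^3 - 4*w^2 - 7*w + 10) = (w - 4)*(w - 1)*(w + 2)*(w^2 - 3*w - 10) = (w - 4)*(w - 1)*(w + 2)^2*(w - 5)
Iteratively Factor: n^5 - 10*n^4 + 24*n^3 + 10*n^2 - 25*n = (n)*(n^4 - 10*n^3 + 24*n^2 + 10*n - 25) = n*(n - 5)*(n^3 - 5*n^2 - n + 5) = n*(n - 5)*(n - 1)*(n^2 - 4*n - 5) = n*(n - 5)*(n - 1)*(n + 1)*(n - 5)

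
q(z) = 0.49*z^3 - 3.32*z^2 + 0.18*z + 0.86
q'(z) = 1.47*z^2 - 6.64*z + 0.18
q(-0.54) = -0.28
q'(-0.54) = 4.19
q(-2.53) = -28.78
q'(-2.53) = 26.39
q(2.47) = -11.57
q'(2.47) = -7.25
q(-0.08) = 0.82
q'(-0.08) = 0.72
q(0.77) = -0.75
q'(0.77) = -4.06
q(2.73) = -13.42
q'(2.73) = -6.99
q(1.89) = -7.35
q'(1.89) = -7.12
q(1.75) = -6.37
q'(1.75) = -6.94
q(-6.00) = -225.58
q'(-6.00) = 92.94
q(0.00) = 0.86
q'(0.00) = 0.18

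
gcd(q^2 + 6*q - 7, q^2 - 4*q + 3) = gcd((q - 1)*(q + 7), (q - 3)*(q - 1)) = q - 1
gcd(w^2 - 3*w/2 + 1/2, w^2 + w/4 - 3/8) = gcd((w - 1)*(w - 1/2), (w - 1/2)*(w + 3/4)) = w - 1/2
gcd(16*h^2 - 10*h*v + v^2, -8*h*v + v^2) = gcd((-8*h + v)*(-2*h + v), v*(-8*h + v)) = -8*h + v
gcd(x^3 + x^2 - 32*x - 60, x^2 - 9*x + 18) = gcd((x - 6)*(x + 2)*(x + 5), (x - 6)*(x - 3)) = x - 6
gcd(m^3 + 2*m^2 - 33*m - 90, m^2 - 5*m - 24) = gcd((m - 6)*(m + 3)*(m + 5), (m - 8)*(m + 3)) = m + 3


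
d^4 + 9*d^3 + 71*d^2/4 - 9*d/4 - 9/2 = (d - 1/2)*(d + 1/2)*(d + 3)*(d + 6)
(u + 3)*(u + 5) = u^2 + 8*u + 15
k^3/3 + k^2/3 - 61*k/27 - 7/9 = (k/3 + 1)*(k - 7/3)*(k + 1/3)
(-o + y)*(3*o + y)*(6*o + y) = -18*o^3 + 9*o^2*y + 8*o*y^2 + y^3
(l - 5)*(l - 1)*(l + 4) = l^3 - 2*l^2 - 19*l + 20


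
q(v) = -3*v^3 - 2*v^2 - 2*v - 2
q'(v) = -9*v^2 - 4*v - 2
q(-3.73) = 133.32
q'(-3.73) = -112.30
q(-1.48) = 6.30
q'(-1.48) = -15.79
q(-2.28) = 27.72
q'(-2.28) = -39.67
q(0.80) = -6.42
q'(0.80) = -10.96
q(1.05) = -9.78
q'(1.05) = -16.12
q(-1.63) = 8.94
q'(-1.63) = -19.39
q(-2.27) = 27.33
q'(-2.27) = -39.30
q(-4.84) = 300.97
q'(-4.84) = -193.47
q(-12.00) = 4918.00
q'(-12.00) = -1250.00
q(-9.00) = 2041.00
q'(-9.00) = -695.00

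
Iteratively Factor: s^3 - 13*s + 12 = (s - 3)*(s^2 + 3*s - 4) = (s - 3)*(s + 4)*(s - 1)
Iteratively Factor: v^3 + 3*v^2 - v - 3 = (v - 1)*(v^2 + 4*v + 3) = (v - 1)*(v + 3)*(v + 1)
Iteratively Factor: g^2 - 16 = (g - 4)*(g + 4)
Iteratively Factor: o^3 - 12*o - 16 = (o + 2)*(o^2 - 2*o - 8) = (o - 4)*(o + 2)*(o + 2)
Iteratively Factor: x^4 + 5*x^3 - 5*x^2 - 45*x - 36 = (x - 3)*(x^3 + 8*x^2 + 19*x + 12) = (x - 3)*(x + 1)*(x^2 + 7*x + 12) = (x - 3)*(x + 1)*(x + 4)*(x + 3)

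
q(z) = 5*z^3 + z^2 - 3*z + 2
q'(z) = 15*z^2 + 2*z - 3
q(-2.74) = -85.13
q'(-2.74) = 104.13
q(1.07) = 6.06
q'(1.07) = 16.31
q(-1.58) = -10.49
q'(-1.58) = 31.29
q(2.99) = 135.62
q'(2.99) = 137.08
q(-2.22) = -41.12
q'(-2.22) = 66.49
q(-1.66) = -13.14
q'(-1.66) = 35.01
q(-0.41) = 3.05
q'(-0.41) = -1.30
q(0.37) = 1.28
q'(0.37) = -0.21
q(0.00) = 2.00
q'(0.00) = -3.00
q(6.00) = 1100.00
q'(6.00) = 549.00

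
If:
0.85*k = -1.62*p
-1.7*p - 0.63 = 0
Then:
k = 0.71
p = -0.37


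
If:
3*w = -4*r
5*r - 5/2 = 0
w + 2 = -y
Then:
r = 1/2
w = -2/3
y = -4/3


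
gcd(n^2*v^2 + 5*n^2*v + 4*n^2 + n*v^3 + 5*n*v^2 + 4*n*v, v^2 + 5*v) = 1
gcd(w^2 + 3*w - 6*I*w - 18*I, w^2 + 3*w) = w + 3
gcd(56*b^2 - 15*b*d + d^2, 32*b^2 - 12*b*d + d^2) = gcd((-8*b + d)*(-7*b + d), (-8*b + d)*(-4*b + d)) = 8*b - d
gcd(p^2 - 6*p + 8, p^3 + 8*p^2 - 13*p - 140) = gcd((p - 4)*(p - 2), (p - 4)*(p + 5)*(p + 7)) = p - 4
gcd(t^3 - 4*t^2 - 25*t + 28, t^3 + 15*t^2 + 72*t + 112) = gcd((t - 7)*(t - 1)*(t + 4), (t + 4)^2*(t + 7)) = t + 4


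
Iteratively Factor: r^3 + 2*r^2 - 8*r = (r)*(r^2 + 2*r - 8) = r*(r - 2)*(r + 4)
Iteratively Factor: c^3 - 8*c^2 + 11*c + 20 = (c - 5)*(c^2 - 3*c - 4) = (c - 5)*(c - 4)*(c + 1)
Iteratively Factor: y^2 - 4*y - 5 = (y - 5)*(y + 1)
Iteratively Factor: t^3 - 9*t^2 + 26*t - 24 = (t - 3)*(t^2 - 6*t + 8) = (t - 4)*(t - 3)*(t - 2)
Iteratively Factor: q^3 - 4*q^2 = (q)*(q^2 - 4*q) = q*(q - 4)*(q)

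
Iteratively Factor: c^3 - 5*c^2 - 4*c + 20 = (c + 2)*(c^2 - 7*c + 10) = (c - 2)*(c + 2)*(c - 5)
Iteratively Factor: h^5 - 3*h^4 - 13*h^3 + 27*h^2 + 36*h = (h + 1)*(h^4 - 4*h^3 - 9*h^2 + 36*h) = (h - 3)*(h + 1)*(h^3 - h^2 - 12*h) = (h - 4)*(h - 3)*(h + 1)*(h^2 + 3*h) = h*(h - 4)*(h - 3)*(h + 1)*(h + 3)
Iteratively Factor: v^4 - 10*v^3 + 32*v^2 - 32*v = (v - 2)*(v^3 - 8*v^2 + 16*v) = v*(v - 2)*(v^2 - 8*v + 16) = v*(v - 4)*(v - 2)*(v - 4)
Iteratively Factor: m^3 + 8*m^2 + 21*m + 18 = (m + 2)*(m^2 + 6*m + 9) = (m + 2)*(m + 3)*(m + 3)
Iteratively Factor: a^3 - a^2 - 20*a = (a + 4)*(a^2 - 5*a) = a*(a + 4)*(a - 5)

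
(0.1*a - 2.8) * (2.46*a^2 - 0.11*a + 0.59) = 0.246*a^3 - 6.899*a^2 + 0.367*a - 1.652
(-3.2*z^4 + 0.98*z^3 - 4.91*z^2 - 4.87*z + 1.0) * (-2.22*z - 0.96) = 7.104*z^5 + 0.8964*z^4 + 9.9594*z^3 + 15.525*z^2 + 2.4552*z - 0.96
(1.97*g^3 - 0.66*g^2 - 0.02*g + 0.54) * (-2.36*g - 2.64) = -4.6492*g^4 - 3.6432*g^3 + 1.7896*g^2 - 1.2216*g - 1.4256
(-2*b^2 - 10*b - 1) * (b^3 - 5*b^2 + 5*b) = -2*b^5 + 39*b^3 - 45*b^2 - 5*b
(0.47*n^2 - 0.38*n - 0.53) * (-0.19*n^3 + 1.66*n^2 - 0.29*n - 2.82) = -0.0893*n^5 + 0.8524*n^4 - 0.6664*n^3 - 2.095*n^2 + 1.2253*n + 1.4946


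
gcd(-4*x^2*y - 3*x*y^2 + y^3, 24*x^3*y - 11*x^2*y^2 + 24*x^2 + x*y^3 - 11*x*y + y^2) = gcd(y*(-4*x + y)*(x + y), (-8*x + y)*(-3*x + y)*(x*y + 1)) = 1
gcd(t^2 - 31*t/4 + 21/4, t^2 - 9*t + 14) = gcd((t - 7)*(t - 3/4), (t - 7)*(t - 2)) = t - 7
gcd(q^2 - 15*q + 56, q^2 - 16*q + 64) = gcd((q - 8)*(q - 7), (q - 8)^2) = q - 8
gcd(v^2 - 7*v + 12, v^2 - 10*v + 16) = 1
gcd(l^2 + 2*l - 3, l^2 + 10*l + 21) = l + 3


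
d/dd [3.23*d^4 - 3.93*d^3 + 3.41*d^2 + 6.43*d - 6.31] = 12.92*d^3 - 11.79*d^2 + 6.82*d + 6.43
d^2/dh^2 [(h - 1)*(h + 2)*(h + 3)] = 6*h + 8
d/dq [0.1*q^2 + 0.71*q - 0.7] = 0.2*q + 0.71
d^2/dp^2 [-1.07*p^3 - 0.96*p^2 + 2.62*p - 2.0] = -6.42*p - 1.92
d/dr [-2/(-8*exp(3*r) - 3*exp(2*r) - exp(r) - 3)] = (-48*exp(2*r) - 12*exp(r) - 2)*exp(r)/(8*exp(3*r) + 3*exp(2*r) + exp(r) + 3)^2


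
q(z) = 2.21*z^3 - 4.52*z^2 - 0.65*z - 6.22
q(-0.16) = -6.24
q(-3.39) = -142.06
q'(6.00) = 183.79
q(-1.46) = -21.78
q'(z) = 6.63*z^2 - 9.04*z - 0.65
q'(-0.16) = 0.97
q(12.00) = 3153.98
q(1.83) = -9.00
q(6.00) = 304.52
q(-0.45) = -7.04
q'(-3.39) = 106.19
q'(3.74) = 58.28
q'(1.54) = 1.15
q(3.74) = 43.74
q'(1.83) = 5.01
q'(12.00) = 845.59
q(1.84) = -8.95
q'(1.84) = 5.16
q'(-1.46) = 26.68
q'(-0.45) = 4.76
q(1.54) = -9.87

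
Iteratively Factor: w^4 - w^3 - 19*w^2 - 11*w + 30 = (w - 1)*(w^3 - 19*w - 30) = (w - 5)*(w - 1)*(w^2 + 5*w + 6) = (w - 5)*(w - 1)*(w + 2)*(w + 3)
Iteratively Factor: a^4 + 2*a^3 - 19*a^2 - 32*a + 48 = (a - 1)*(a^3 + 3*a^2 - 16*a - 48) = (a - 1)*(a + 3)*(a^2 - 16) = (a - 1)*(a + 3)*(a + 4)*(a - 4)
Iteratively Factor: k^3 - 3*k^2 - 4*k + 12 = (k - 3)*(k^2 - 4) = (k - 3)*(k + 2)*(k - 2)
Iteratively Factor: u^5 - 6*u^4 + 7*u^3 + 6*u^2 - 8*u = (u)*(u^4 - 6*u^3 + 7*u^2 + 6*u - 8) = u*(u - 4)*(u^3 - 2*u^2 - u + 2) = u*(u - 4)*(u - 2)*(u^2 - 1) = u*(u - 4)*(u - 2)*(u + 1)*(u - 1)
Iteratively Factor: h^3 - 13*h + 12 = (h - 1)*(h^2 + h - 12) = (h - 3)*(h - 1)*(h + 4)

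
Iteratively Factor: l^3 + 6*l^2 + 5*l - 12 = (l + 4)*(l^2 + 2*l - 3) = (l + 3)*(l + 4)*(l - 1)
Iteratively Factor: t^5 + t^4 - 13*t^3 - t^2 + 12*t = (t + 4)*(t^4 - 3*t^3 - t^2 + 3*t) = (t - 3)*(t + 4)*(t^3 - t) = (t - 3)*(t + 1)*(t + 4)*(t^2 - t) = (t - 3)*(t - 1)*(t + 1)*(t + 4)*(t)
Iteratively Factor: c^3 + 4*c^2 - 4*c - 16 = (c + 4)*(c^2 - 4) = (c + 2)*(c + 4)*(c - 2)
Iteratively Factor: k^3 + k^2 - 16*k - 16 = (k + 1)*(k^2 - 16) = (k - 4)*(k + 1)*(k + 4)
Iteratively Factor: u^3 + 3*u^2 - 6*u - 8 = (u + 4)*(u^2 - u - 2) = (u + 1)*(u + 4)*(u - 2)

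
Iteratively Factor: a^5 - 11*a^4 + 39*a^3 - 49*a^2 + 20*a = (a - 5)*(a^4 - 6*a^3 + 9*a^2 - 4*a) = (a - 5)*(a - 1)*(a^3 - 5*a^2 + 4*a) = a*(a - 5)*(a - 1)*(a^2 - 5*a + 4) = a*(a - 5)*(a - 4)*(a - 1)*(a - 1)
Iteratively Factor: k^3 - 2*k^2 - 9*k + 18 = (k - 3)*(k^2 + k - 6) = (k - 3)*(k + 3)*(k - 2)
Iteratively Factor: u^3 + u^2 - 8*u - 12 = (u + 2)*(u^2 - u - 6) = (u + 2)^2*(u - 3)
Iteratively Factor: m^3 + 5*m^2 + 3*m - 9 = (m - 1)*(m^2 + 6*m + 9) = (m - 1)*(m + 3)*(m + 3)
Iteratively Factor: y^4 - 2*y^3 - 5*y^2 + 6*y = (y - 1)*(y^3 - y^2 - 6*y) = (y - 1)*(y + 2)*(y^2 - 3*y) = (y - 3)*(y - 1)*(y + 2)*(y)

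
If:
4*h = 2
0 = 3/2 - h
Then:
No Solution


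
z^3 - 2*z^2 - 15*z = z*(z - 5)*(z + 3)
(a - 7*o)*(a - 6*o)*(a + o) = a^3 - 12*a^2*o + 29*a*o^2 + 42*o^3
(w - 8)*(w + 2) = w^2 - 6*w - 16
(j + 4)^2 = j^2 + 8*j + 16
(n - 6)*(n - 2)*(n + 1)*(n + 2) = n^4 - 5*n^3 - 10*n^2 + 20*n + 24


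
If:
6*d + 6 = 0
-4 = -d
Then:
No Solution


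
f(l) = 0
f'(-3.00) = 0.00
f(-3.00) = 0.00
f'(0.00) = 0.00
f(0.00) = 0.00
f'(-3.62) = 0.00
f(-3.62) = 0.00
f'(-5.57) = 0.00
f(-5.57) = 0.00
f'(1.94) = 0.00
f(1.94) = 0.00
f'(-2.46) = 0.00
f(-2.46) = 0.00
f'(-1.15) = 0.00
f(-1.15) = 0.00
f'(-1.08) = 0.00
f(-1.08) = 0.00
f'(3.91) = 0.00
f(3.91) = 0.00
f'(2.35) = 0.00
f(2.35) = 0.00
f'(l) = 0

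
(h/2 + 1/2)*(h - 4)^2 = h^3/2 - 7*h^2/2 + 4*h + 8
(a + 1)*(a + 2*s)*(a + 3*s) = a^3 + 5*a^2*s + a^2 + 6*a*s^2 + 5*a*s + 6*s^2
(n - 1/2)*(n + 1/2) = n^2 - 1/4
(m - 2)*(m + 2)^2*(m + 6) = m^4 + 8*m^3 + 8*m^2 - 32*m - 48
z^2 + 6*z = z*(z + 6)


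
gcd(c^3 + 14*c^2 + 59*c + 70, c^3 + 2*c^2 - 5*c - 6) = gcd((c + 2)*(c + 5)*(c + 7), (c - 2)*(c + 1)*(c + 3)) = 1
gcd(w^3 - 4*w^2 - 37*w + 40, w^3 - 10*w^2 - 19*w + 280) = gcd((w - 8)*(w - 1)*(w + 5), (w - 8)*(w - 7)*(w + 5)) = w^2 - 3*w - 40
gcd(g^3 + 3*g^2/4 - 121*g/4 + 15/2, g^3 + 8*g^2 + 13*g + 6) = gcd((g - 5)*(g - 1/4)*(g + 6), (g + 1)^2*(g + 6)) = g + 6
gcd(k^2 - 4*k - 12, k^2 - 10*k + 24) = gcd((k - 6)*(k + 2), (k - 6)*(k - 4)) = k - 6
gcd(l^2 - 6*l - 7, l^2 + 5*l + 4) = l + 1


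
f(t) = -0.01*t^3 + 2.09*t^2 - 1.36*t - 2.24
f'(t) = -0.03*t^2 + 4.18*t - 1.36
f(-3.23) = 24.29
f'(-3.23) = -15.17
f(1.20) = -0.88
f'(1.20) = 3.61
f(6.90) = 84.60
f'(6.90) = 26.05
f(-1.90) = 7.96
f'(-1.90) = -9.41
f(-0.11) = -2.07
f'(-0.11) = -1.82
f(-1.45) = 4.16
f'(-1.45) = -7.48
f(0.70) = -2.17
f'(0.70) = 1.55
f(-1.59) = 5.25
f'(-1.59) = -8.08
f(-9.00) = 186.58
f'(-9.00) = -41.41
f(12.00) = 265.12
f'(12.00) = 44.48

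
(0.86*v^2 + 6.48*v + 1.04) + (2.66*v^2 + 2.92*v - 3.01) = 3.52*v^2 + 9.4*v - 1.97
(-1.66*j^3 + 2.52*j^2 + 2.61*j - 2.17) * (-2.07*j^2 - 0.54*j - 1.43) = 3.4362*j^5 - 4.32*j^4 - 4.3897*j^3 - 0.521100000000001*j^2 - 2.5605*j + 3.1031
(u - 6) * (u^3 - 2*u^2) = u^4 - 8*u^3 + 12*u^2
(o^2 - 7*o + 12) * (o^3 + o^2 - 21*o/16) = o^5 - 6*o^4 + 59*o^3/16 + 339*o^2/16 - 63*o/4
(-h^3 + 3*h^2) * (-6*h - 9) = 6*h^4 - 9*h^3 - 27*h^2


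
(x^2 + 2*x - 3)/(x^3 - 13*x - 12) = (x - 1)/(x^2 - 3*x - 4)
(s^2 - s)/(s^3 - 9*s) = (s - 1)/(s^2 - 9)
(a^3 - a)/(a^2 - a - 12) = (a^3 - a)/(a^2 - a - 12)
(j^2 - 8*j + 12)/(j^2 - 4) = (j - 6)/(j + 2)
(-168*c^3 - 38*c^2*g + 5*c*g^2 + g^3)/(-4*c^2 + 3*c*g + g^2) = (42*c^2 - c*g - g^2)/(c - g)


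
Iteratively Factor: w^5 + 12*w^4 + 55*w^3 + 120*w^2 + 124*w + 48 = (w + 2)*(w^4 + 10*w^3 + 35*w^2 + 50*w + 24) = (w + 2)*(w + 4)*(w^3 + 6*w^2 + 11*w + 6) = (w + 2)^2*(w + 4)*(w^2 + 4*w + 3) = (w + 1)*(w + 2)^2*(w + 4)*(w + 3)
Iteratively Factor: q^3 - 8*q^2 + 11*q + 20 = (q - 5)*(q^2 - 3*q - 4) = (q - 5)*(q - 4)*(q + 1)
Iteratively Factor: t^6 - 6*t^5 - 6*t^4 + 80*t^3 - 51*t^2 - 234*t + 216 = (t + 2)*(t^5 - 8*t^4 + 10*t^3 + 60*t^2 - 171*t + 108) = (t - 1)*(t + 2)*(t^4 - 7*t^3 + 3*t^2 + 63*t - 108) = (t - 3)*(t - 1)*(t + 2)*(t^3 - 4*t^2 - 9*t + 36) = (t - 3)^2*(t - 1)*(t + 2)*(t^2 - t - 12) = (t - 4)*(t - 3)^2*(t - 1)*(t + 2)*(t + 3)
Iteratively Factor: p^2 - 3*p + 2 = (p - 2)*(p - 1)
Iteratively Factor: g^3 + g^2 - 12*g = (g)*(g^2 + g - 12) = g*(g - 3)*(g + 4)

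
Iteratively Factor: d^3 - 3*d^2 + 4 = (d + 1)*(d^2 - 4*d + 4) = (d - 2)*(d + 1)*(d - 2)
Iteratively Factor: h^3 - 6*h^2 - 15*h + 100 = (h + 4)*(h^2 - 10*h + 25) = (h - 5)*(h + 4)*(h - 5)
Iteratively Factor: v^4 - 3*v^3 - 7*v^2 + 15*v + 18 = (v + 2)*(v^3 - 5*v^2 + 3*v + 9) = (v - 3)*(v + 2)*(v^2 - 2*v - 3) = (v - 3)*(v + 1)*(v + 2)*(v - 3)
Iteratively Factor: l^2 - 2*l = (l - 2)*(l)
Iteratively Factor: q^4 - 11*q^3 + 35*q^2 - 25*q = (q - 5)*(q^3 - 6*q^2 + 5*q) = (q - 5)^2*(q^2 - q) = q*(q - 5)^2*(q - 1)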